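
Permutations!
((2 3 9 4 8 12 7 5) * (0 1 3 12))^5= [8, 0, 12, 1, 9, 2, 6, 5, 4, 3, 10, 11, 7]= (0 8 4 9 3 1)(2 12 7 5)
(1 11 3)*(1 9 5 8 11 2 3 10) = [0, 2, 3, 9, 4, 8, 6, 7, 11, 5, 1, 10] = (1 2 3 9 5 8 11 10)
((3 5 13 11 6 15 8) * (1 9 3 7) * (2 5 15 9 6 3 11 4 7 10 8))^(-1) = (1 7 4 13 5 2 15 3 11 9 6)(8 10) = [0, 7, 15, 11, 13, 2, 1, 4, 10, 6, 8, 9, 12, 5, 14, 3]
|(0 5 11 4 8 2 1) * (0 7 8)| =4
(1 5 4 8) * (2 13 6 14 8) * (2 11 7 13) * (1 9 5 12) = (1 12)(4 11 7 13 6 14 8 9 5) = [0, 12, 2, 3, 11, 4, 14, 13, 9, 5, 10, 7, 1, 6, 8]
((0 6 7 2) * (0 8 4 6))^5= (8)= [0, 1, 2, 3, 4, 5, 6, 7, 8]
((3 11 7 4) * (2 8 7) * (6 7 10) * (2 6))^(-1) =(2 10 8)(3 4 7 6 11) =[0, 1, 10, 4, 7, 5, 11, 6, 2, 9, 8, 3]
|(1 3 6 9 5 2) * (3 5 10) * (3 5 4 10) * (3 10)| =8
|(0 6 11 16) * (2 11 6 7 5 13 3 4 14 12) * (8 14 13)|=9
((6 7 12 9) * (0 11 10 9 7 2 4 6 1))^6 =(12)(0 11 10 9 1) =[11, 0, 2, 3, 4, 5, 6, 7, 8, 1, 9, 10, 12]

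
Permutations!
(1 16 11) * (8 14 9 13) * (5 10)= [0, 16, 2, 3, 4, 10, 6, 7, 14, 13, 5, 1, 12, 8, 9, 15, 11]= (1 16 11)(5 10)(8 14 9 13)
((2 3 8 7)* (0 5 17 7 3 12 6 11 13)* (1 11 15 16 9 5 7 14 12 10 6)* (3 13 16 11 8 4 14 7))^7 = (0 13 8 1 12 14 4 3)(2 5 11 10 17 16 6 7 9 15) = [13, 12, 5, 0, 3, 11, 7, 9, 1, 15, 17, 10, 14, 8, 4, 2, 6, 16]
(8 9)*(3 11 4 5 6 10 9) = (3 11 4 5 6 10 9 8) = [0, 1, 2, 11, 5, 6, 10, 7, 3, 8, 9, 4]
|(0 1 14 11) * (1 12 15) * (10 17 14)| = 8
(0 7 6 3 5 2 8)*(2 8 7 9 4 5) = (0 9 4 5 8)(2 7 6 3) = [9, 1, 7, 2, 5, 8, 3, 6, 0, 4]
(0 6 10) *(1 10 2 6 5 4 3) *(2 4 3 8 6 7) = (0 5 3 1 10)(2 7)(4 8 6) = [5, 10, 7, 1, 8, 3, 4, 2, 6, 9, 0]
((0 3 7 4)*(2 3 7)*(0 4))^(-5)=[7, 1, 3, 2, 4, 5, 6, 0]=(0 7)(2 3)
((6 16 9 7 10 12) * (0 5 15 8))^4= (6 10 9)(7 16 12)= [0, 1, 2, 3, 4, 5, 10, 16, 8, 6, 9, 11, 7, 13, 14, 15, 12]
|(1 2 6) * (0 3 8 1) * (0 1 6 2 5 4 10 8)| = 6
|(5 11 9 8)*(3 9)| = |(3 9 8 5 11)| = 5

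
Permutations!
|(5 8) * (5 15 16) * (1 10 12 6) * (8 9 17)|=|(1 10 12 6)(5 9 17 8 15 16)|=12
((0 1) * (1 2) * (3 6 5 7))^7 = [2, 0, 1, 7, 4, 6, 3, 5] = (0 2 1)(3 7 5 6)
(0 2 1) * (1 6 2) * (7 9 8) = [1, 0, 6, 3, 4, 5, 2, 9, 7, 8] = (0 1)(2 6)(7 9 8)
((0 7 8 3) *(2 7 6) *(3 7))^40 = (8) = [0, 1, 2, 3, 4, 5, 6, 7, 8]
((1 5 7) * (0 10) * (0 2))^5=(0 2 10)(1 7 5)=[2, 7, 10, 3, 4, 1, 6, 5, 8, 9, 0]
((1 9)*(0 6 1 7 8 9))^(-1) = (0 1 6)(7 9 8) = [1, 6, 2, 3, 4, 5, 0, 9, 7, 8]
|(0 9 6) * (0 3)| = |(0 9 6 3)| = 4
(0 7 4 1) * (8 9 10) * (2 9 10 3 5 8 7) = (0 2 9 3 5 8 10 7 4 1) = [2, 0, 9, 5, 1, 8, 6, 4, 10, 3, 7]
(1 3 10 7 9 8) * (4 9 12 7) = (1 3 10 4 9 8)(7 12) = [0, 3, 2, 10, 9, 5, 6, 12, 1, 8, 4, 11, 7]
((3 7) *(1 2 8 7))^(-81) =[0, 3, 1, 7, 4, 5, 6, 8, 2] =(1 3 7 8 2)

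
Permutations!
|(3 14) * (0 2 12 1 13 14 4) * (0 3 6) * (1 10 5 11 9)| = 22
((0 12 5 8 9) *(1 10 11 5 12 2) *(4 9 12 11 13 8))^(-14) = (0 5 8 1 9 11 13 2 4 12 10) = [5, 9, 4, 3, 12, 8, 6, 7, 1, 11, 0, 13, 10, 2]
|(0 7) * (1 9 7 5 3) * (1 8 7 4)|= |(0 5 3 8 7)(1 9 4)|= 15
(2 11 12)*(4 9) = (2 11 12)(4 9) = [0, 1, 11, 3, 9, 5, 6, 7, 8, 4, 10, 12, 2]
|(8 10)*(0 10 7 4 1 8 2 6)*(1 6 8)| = |(0 10 2 8 7 4 6)| = 7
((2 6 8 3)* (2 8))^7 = (2 6)(3 8) = [0, 1, 6, 8, 4, 5, 2, 7, 3]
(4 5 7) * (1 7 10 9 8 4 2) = (1 7 2)(4 5 10 9 8) = [0, 7, 1, 3, 5, 10, 6, 2, 4, 8, 9]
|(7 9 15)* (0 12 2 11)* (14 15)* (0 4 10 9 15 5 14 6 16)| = 18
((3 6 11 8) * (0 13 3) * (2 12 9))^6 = [0, 1, 2, 3, 4, 5, 6, 7, 8, 9, 10, 11, 12, 13] = (13)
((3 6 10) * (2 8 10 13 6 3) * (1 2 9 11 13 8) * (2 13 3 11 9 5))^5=(1 5 8 13 2 10 6)(3 11)=[0, 5, 10, 11, 4, 8, 1, 7, 13, 9, 6, 3, 12, 2]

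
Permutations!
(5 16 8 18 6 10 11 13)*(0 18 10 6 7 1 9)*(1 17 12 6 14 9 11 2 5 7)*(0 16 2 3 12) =(0 18 1 11 13 7 17)(2 5)(3 12 6 14 9 16 8 10) =[18, 11, 5, 12, 4, 2, 14, 17, 10, 16, 3, 13, 6, 7, 9, 15, 8, 0, 1]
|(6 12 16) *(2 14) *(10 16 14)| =|(2 10 16 6 12 14)| =6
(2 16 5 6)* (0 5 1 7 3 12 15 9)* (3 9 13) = [5, 7, 16, 12, 4, 6, 2, 9, 8, 0, 10, 11, 15, 3, 14, 13, 1] = (0 5 6 2 16 1 7 9)(3 12 15 13)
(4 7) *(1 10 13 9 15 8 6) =(1 10 13 9 15 8 6)(4 7) =[0, 10, 2, 3, 7, 5, 1, 4, 6, 15, 13, 11, 12, 9, 14, 8]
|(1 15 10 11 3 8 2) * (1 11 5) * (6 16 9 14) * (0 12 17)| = |(0 12 17)(1 15 10 5)(2 11 3 8)(6 16 9 14)| = 12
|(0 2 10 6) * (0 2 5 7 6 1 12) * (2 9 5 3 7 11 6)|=|(0 3 7 2 10 1 12)(5 11 6 9)|=28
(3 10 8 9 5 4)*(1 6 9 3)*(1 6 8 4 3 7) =(1 8 7)(3 10 4 6 9 5) =[0, 8, 2, 10, 6, 3, 9, 1, 7, 5, 4]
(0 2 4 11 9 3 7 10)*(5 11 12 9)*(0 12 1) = (0 2 4 1)(3 7 10 12 9)(5 11) = [2, 0, 4, 7, 1, 11, 6, 10, 8, 3, 12, 5, 9]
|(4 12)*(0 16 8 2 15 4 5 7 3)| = 10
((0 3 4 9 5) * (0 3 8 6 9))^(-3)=[5, 1, 2, 6, 9, 8, 4, 7, 3, 0]=(0 5 8 3 6 4 9)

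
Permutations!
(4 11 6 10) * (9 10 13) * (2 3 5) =(2 3 5)(4 11 6 13 9 10) =[0, 1, 3, 5, 11, 2, 13, 7, 8, 10, 4, 6, 12, 9]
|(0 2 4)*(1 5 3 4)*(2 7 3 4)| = 7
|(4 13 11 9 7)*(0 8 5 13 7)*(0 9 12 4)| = |(0 8 5 13 11 12 4 7)| = 8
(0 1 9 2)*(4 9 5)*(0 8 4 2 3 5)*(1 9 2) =(0 9 3 5 1)(2 8 4) =[9, 0, 8, 5, 2, 1, 6, 7, 4, 3]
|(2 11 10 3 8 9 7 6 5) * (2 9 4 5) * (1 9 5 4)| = |(1 9 7 6 2 11 10 3 8)| = 9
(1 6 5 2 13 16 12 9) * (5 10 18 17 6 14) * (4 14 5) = (1 5 2 13 16 12 9)(4 14)(6 10 18 17) = [0, 5, 13, 3, 14, 2, 10, 7, 8, 1, 18, 11, 9, 16, 4, 15, 12, 6, 17]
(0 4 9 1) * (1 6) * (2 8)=(0 4 9 6 1)(2 8)=[4, 0, 8, 3, 9, 5, 1, 7, 2, 6]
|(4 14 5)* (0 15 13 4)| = 6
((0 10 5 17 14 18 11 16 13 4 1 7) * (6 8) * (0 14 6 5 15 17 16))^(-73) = (0 15 6 5 13 1 14 11 10 17 8 16 4 7 18) = [15, 14, 2, 3, 7, 13, 5, 18, 16, 9, 17, 10, 12, 1, 11, 6, 4, 8, 0]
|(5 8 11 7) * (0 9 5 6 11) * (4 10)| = 12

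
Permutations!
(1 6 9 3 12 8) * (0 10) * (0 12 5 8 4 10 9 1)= (0 9 3 5 8)(1 6)(4 10 12)= [9, 6, 2, 5, 10, 8, 1, 7, 0, 3, 12, 11, 4]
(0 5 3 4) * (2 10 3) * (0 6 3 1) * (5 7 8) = (0 7 8 5 2 10 1)(3 4 6) = [7, 0, 10, 4, 6, 2, 3, 8, 5, 9, 1]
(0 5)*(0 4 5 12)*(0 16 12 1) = [1, 0, 2, 3, 5, 4, 6, 7, 8, 9, 10, 11, 16, 13, 14, 15, 12] = (0 1)(4 5)(12 16)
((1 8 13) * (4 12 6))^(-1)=[0, 13, 2, 3, 6, 5, 12, 7, 1, 9, 10, 11, 4, 8]=(1 13 8)(4 6 12)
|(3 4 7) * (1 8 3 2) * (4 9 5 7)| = 7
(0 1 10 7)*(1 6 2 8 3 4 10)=(0 6 2 8 3 4 10 7)=[6, 1, 8, 4, 10, 5, 2, 0, 3, 9, 7]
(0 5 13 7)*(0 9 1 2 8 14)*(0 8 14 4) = (0 5 13 7 9 1 2 14 8 4) = [5, 2, 14, 3, 0, 13, 6, 9, 4, 1, 10, 11, 12, 7, 8]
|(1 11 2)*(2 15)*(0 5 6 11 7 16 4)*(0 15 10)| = 30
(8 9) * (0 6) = (0 6)(8 9) = [6, 1, 2, 3, 4, 5, 0, 7, 9, 8]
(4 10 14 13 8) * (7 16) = (4 10 14 13 8)(7 16) = [0, 1, 2, 3, 10, 5, 6, 16, 4, 9, 14, 11, 12, 8, 13, 15, 7]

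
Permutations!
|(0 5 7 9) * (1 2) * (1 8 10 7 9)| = |(0 5 9)(1 2 8 10 7)| = 15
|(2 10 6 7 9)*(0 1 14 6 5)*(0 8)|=10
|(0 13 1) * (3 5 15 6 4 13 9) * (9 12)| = |(0 12 9 3 5 15 6 4 13 1)| = 10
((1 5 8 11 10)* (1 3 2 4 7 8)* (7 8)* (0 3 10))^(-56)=(0 8 2)(3 11 4)=[8, 1, 0, 11, 3, 5, 6, 7, 2, 9, 10, 4]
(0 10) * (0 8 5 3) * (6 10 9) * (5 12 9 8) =[8, 1, 2, 0, 4, 3, 10, 7, 12, 6, 5, 11, 9] =(0 8 12 9 6 10 5 3)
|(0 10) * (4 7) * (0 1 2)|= |(0 10 1 2)(4 7)|= 4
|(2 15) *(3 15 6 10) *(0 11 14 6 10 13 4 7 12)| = 8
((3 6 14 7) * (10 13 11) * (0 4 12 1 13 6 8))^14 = (0 12 13 10 14 3)(1 11 6 7 8 4) = [12, 11, 2, 0, 1, 5, 7, 8, 4, 9, 14, 6, 13, 10, 3]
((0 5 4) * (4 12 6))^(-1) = (0 4 6 12 5) = [4, 1, 2, 3, 6, 0, 12, 7, 8, 9, 10, 11, 5]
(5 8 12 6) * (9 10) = [0, 1, 2, 3, 4, 8, 5, 7, 12, 10, 9, 11, 6] = (5 8 12 6)(9 10)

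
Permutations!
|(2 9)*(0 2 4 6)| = 5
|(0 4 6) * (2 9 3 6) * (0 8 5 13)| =|(0 4 2 9 3 6 8 5 13)| =9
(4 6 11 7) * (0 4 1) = [4, 0, 2, 3, 6, 5, 11, 1, 8, 9, 10, 7] = (0 4 6 11 7 1)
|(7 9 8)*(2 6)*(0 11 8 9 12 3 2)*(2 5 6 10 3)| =|(0 11 8 7 12 2 10 3 5 6)| =10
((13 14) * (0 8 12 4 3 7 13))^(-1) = (0 14 13 7 3 4 12 8) = [14, 1, 2, 4, 12, 5, 6, 3, 0, 9, 10, 11, 8, 7, 13]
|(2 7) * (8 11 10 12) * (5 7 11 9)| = |(2 11 10 12 8 9 5 7)| = 8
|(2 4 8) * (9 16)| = |(2 4 8)(9 16)| = 6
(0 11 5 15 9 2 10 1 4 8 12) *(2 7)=[11, 4, 10, 3, 8, 15, 6, 2, 12, 7, 1, 5, 0, 13, 14, 9]=(0 11 5 15 9 7 2 10 1 4 8 12)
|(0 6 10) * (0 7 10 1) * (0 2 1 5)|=|(0 6 5)(1 2)(7 10)|=6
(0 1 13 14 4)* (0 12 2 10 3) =(0 1 13 14 4 12 2 10 3) =[1, 13, 10, 0, 12, 5, 6, 7, 8, 9, 3, 11, 2, 14, 4]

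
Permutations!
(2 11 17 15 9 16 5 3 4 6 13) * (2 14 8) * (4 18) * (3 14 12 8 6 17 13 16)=(2 11 13 12 8)(3 18 4 17 15 9)(5 14 6 16)=[0, 1, 11, 18, 17, 14, 16, 7, 2, 3, 10, 13, 8, 12, 6, 9, 5, 15, 4]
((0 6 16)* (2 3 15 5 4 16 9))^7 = [4, 1, 6, 9, 15, 3, 16, 7, 8, 0, 10, 11, 12, 13, 14, 2, 5] = (0 4 15 2 6 16 5 3 9)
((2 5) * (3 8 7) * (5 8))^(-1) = (2 5 3 7 8) = [0, 1, 5, 7, 4, 3, 6, 8, 2]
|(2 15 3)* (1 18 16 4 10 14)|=6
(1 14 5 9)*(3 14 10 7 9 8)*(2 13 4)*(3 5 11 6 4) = (1 10 7 9)(2 13 3 14 11 6 4)(5 8) = [0, 10, 13, 14, 2, 8, 4, 9, 5, 1, 7, 6, 12, 3, 11]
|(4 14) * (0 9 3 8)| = 4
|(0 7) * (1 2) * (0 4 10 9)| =10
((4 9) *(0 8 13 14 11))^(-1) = [11, 1, 2, 3, 9, 5, 6, 7, 0, 4, 10, 14, 12, 8, 13] = (0 11 14 13 8)(4 9)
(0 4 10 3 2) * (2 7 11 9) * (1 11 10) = [4, 11, 0, 7, 1, 5, 6, 10, 8, 2, 3, 9] = (0 4 1 11 9 2)(3 7 10)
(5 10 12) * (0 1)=(0 1)(5 10 12)=[1, 0, 2, 3, 4, 10, 6, 7, 8, 9, 12, 11, 5]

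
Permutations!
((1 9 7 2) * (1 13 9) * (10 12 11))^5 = (2 13 9 7)(10 11 12) = [0, 1, 13, 3, 4, 5, 6, 2, 8, 7, 11, 12, 10, 9]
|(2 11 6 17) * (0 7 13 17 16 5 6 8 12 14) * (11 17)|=42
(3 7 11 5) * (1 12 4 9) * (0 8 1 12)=(0 8 1)(3 7 11 5)(4 9 12)=[8, 0, 2, 7, 9, 3, 6, 11, 1, 12, 10, 5, 4]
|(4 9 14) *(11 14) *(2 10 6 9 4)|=|(2 10 6 9 11 14)|=6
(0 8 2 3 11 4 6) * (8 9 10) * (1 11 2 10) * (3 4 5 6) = (0 9 1 11 5 6)(2 4 3)(8 10) = [9, 11, 4, 2, 3, 6, 0, 7, 10, 1, 8, 5]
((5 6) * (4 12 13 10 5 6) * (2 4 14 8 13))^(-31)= [0, 1, 12, 3, 2, 10, 6, 7, 14, 9, 13, 11, 4, 8, 5]= (2 12 4)(5 10 13 8 14)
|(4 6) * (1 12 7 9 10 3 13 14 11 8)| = 10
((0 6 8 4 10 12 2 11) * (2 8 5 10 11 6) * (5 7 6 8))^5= (5 12 10)(6 7)= [0, 1, 2, 3, 4, 12, 7, 6, 8, 9, 5, 11, 10]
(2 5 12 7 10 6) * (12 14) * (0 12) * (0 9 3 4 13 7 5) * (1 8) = (0 12 5 14 9 3 4 13 7 10 6 2)(1 8) = [12, 8, 0, 4, 13, 14, 2, 10, 1, 3, 6, 11, 5, 7, 9]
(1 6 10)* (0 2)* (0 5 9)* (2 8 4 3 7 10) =(0 8 4 3 7 10 1 6 2 5 9) =[8, 6, 5, 7, 3, 9, 2, 10, 4, 0, 1]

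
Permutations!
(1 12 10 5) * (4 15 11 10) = (1 12 4 15 11 10 5) = [0, 12, 2, 3, 15, 1, 6, 7, 8, 9, 5, 10, 4, 13, 14, 11]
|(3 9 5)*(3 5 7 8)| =|(3 9 7 8)| =4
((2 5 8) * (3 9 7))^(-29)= (2 5 8)(3 9 7)= [0, 1, 5, 9, 4, 8, 6, 3, 2, 7]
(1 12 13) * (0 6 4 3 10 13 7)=(0 6 4 3 10 13 1 12 7)=[6, 12, 2, 10, 3, 5, 4, 0, 8, 9, 13, 11, 7, 1]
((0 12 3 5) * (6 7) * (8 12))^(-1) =[5, 1, 2, 12, 4, 3, 7, 6, 0, 9, 10, 11, 8] =(0 5 3 12 8)(6 7)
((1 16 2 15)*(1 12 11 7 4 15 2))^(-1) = (1 16)(4 7 11 12 15) = [0, 16, 2, 3, 7, 5, 6, 11, 8, 9, 10, 12, 15, 13, 14, 4, 1]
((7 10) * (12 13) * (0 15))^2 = (15) = [0, 1, 2, 3, 4, 5, 6, 7, 8, 9, 10, 11, 12, 13, 14, 15]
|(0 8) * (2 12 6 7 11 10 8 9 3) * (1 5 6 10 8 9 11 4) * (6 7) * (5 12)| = |(0 11 8)(1 12 10 9 3 2 5 7 4)| = 9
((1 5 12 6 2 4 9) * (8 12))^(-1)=(1 9 4 2 6 12 8 5)=[0, 9, 6, 3, 2, 1, 12, 7, 5, 4, 10, 11, 8]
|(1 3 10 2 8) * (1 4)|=|(1 3 10 2 8 4)|=6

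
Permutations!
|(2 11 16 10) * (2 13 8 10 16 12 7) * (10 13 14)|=4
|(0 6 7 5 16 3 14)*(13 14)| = 8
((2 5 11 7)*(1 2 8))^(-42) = [0, 1, 2, 3, 4, 5, 6, 7, 8, 9, 10, 11] = (11)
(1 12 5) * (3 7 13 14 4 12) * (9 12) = (1 3 7 13 14 4 9 12 5) = [0, 3, 2, 7, 9, 1, 6, 13, 8, 12, 10, 11, 5, 14, 4]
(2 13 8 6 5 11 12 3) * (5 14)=[0, 1, 13, 2, 4, 11, 14, 7, 6, 9, 10, 12, 3, 8, 5]=(2 13 8 6 14 5 11 12 3)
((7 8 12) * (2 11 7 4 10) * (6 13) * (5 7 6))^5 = (2 7)(4 13)(5 10)(6 12)(8 11) = [0, 1, 7, 3, 13, 10, 12, 2, 11, 9, 5, 8, 6, 4]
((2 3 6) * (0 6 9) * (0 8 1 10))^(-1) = (0 10 1 8 9 3 2 6) = [10, 8, 6, 2, 4, 5, 0, 7, 9, 3, 1]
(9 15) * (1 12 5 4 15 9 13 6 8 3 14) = (1 12 5 4 15 13 6 8 3 14) = [0, 12, 2, 14, 15, 4, 8, 7, 3, 9, 10, 11, 5, 6, 1, 13]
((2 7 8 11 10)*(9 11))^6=(11)=[0, 1, 2, 3, 4, 5, 6, 7, 8, 9, 10, 11]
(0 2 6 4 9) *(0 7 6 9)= (0 2 9 7 6 4)= [2, 1, 9, 3, 0, 5, 4, 6, 8, 7]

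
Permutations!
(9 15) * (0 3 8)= (0 3 8)(9 15)= [3, 1, 2, 8, 4, 5, 6, 7, 0, 15, 10, 11, 12, 13, 14, 9]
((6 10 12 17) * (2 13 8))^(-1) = (2 8 13)(6 17 12 10) = [0, 1, 8, 3, 4, 5, 17, 7, 13, 9, 6, 11, 10, 2, 14, 15, 16, 12]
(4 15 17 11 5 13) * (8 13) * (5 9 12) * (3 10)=[0, 1, 2, 10, 15, 8, 6, 7, 13, 12, 3, 9, 5, 4, 14, 17, 16, 11]=(3 10)(4 15 17 11 9 12 5 8 13)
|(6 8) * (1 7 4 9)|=|(1 7 4 9)(6 8)|=4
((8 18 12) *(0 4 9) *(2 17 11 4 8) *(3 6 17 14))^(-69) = (0 12 3 11)(2 6 4 8)(9 18 14 17) = [12, 1, 6, 11, 8, 5, 4, 7, 2, 18, 10, 0, 3, 13, 17, 15, 16, 9, 14]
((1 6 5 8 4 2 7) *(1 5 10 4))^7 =(1 8 5 7 2 4 10 6) =[0, 8, 4, 3, 10, 7, 1, 2, 5, 9, 6]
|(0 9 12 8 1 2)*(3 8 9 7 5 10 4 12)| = |(0 7 5 10 4 12 9 3 8 1 2)| = 11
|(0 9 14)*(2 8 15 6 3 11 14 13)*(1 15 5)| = |(0 9 13 2 8 5 1 15 6 3 11 14)| = 12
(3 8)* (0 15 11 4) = (0 15 11 4)(3 8) = [15, 1, 2, 8, 0, 5, 6, 7, 3, 9, 10, 4, 12, 13, 14, 11]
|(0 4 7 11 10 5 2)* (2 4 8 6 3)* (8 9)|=|(0 9 8 6 3 2)(4 7 11 10 5)|=30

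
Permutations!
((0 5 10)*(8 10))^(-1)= (0 10 8 5)= [10, 1, 2, 3, 4, 0, 6, 7, 5, 9, 8]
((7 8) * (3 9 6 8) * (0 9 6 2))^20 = (0 2 9) = [2, 1, 9, 3, 4, 5, 6, 7, 8, 0]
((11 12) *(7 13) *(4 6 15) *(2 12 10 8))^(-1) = [0, 1, 8, 3, 15, 5, 4, 13, 10, 9, 11, 12, 2, 7, 14, 6] = (2 8 10 11 12)(4 15 6)(7 13)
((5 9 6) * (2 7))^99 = [0, 1, 7, 3, 4, 5, 6, 2, 8, 9] = (9)(2 7)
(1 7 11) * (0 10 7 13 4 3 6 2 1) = (0 10 7 11)(1 13 4 3 6 2) = [10, 13, 1, 6, 3, 5, 2, 11, 8, 9, 7, 0, 12, 4]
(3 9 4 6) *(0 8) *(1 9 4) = (0 8)(1 9)(3 4 6) = [8, 9, 2, 4, 6, 5, 3, 7, 0, 1]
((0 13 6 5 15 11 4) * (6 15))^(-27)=[11, 1, 2, 3, 15, 6, 5, 7, 8, 9, 10, 13, 12, 4, 14, 0]=(0 11 13 4 15)(5 6)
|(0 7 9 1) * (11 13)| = |(0 7 9 1)(11 13)| = 4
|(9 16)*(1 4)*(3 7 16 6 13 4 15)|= 9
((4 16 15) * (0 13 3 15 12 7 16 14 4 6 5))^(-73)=(0 5 6 15 3 13)(4 14)(7 12 16)=[5, 1, 2, 13, 14, 6, 15, 12, 8, 9, 10, 11, 16, 0, 4, 3, 7]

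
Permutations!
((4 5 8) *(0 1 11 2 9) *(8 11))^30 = (0 2 5 8)(1 9 11 4) = [2, 9, 5, 3, 1, 8, 6, 7, 0, 11, 10, 4]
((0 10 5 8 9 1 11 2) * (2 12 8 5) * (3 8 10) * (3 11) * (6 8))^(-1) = (0 2 10 12 11)(1 9 8 6 3) = [2, 9, 10, 1, 4, 5, 3, 7, 6, 8, 12, 0, 11]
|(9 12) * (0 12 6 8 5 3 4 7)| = |(0 12 9 6 8 5 3 4 7)| = 9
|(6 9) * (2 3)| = |(2 3)(6 9)| = 2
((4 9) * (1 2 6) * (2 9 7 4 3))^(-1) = (1 6 2 3 9)(4 7) = [0, 6, 3, 9, 7, 5, 2, 4, 8, 1]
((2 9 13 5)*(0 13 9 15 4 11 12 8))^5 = (0 4 13 11 5 12 2 8 15) = [4, 1, 8, 3, 13, 12, 6, 7, 15, 9, 10, 5, 2, 11, 14, 0]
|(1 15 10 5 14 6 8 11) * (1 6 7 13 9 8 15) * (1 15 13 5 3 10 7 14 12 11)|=|(1 15 7 5 12 11 6 13 9 8)(3 10)|=10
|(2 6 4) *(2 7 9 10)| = |(2 6 4 7 9 10)| = 6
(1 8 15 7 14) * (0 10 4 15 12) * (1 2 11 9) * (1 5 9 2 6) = [10, 8, 11, 3, 15, 9, 1, 14, 12, 5, 4, 2, 0, 13, 6, 7] = (0 10 4 15 7 14 6 1 8 12)(2 11)(5 9)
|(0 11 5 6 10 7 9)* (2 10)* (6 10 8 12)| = |(0 11 5 10 7 9)(2 8 12 6)| = 12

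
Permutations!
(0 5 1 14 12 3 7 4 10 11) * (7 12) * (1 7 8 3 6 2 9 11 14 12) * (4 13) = (0 5 7 13 4 10 14 8 3 1 12 6 2 9 11) = [5, 12, 9, 1, 10, 7, 2, 13, 3, 11, 14, 0, 6, 4, 8]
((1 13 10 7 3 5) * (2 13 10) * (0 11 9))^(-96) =(13)(1 5 3 7 10) =[0, 5, 2, 7, 4, 3, 6, 10, 8, 9, 1, 11, 12, 13]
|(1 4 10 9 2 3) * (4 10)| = 5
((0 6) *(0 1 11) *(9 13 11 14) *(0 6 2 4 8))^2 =(0 4)(1 9 11)(2 8)(6 14 13) =[4, 9, 8, 3, 0, 5, 14, 7, 2, 11, 10, 1, 12, 6, 13]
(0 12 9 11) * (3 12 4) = (0 4 3 12 9 11) = [4, 1, 2, 12, 3, 5, 6, 7, 8, 11, 10, 0, 9]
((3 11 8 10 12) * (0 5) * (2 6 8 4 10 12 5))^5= (0 3)(2 11)(4 6)(5 12)(8 10)= [3, 1, 11, 0, 6, 12, 4, 7, 10, 9, 8, 2, 5]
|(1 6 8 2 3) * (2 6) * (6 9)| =3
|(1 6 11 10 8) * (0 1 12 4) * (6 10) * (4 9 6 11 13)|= 9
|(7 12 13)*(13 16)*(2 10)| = |(2 10)(7 12 16 13)| = 4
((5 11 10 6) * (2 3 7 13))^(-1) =(2 13 7 3)(5 6 10 11) =[0, 1, 13, 2, 4, 6, 10, 3, 8, 9, 11, 5, 12, 7]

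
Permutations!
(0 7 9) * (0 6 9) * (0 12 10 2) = [7, 1, 0, 3, 4, 5, 9, 12, 8, 6, 2, 11, 10] = (0 7 12 10 2)(6 9)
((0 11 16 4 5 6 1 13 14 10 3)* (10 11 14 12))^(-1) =(0 3 10 12 13 1 6 5 4 16 11 14) =[3, 6, 2, 10, 16, 4, 5, 7, 8, 9, 12, 14, 13, 1, 0, 15, 11]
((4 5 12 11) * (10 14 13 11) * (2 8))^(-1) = (2 8)(4 11 13 14 10 12 5) = [0, 1, 8, 3, 11, 4, 6, 7, 2, 9, 12, 13, 5, 14, 10]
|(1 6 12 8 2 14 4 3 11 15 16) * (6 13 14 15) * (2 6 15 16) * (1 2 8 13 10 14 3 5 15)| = 12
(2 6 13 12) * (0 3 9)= (0 3 9)(2 6 13 12)= [3, 1, 6, 9, 4, 5, 13, 7, 8, 0, 10, 11, 2, 12]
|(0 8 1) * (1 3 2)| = |(0 8 3 2 1)| = 5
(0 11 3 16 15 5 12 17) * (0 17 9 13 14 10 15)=(17)(0 11 3 16)(5 12 9 13 14 10 15)=[11, 1, 2, 16, 4, 12, 6, 7, 8, 13, 15, 3, 9, 14, 10, 5, 0, 17]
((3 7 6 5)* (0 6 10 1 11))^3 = (0 3 1 6 7 11 5 10) = [3, 6, 2, 1, 4, 10, 7, 11, 8, 9, 0, 5]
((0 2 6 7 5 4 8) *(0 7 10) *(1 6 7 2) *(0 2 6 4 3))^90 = (10) = [0, 1, 2, 3, 4, 5, 6, 7, 8, 9, 10]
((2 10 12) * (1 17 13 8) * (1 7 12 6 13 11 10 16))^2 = (1 11 6 8 12 16 17 10 13 7 2) = [0, 11, 1, 3, 4, 5, 8, 2, 12, 9, 13, 6, 16, 7, 14, 15, 17, 10]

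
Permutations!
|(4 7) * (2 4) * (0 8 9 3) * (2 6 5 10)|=12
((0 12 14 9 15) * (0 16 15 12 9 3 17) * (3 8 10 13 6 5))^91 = (0 14 13 3 9 8 6 17 12 10 5)(15 16) = [14, 1, 2, 9, 4, 0, 17, 7, 6, 8, 5, 11, 10, 3, 13, 16, 15, 12]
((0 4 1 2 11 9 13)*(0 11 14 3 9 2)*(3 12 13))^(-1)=(0 1 4)(2 11 13 12 14)(3 9)=[1, 4, 11, 9, 0, 5, 6, 7, 8, 3, 10, 13, 14, 12, 2]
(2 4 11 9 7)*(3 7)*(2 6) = (2 4 11 9 3 7 6) = [0, 1, 4, 7, 11, 5, 2, 6, 8, 3, 10, 9]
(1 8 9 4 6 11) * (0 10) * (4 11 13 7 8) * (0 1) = [10, 4, 2, 3, 6, 5, 13, 8, 9, 11, 1, 0, 12, 7] = (0 10 1 4 6 13 7 8 9 11)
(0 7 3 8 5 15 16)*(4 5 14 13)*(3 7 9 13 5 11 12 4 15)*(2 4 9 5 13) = [5, 1, 4, 8, 11, 3, 6, 7, 14, 2, 10, 12, 9, 15, 13, 16, 0] = (0 5 3 8 14 13 15 16)(2 4 11 12 9)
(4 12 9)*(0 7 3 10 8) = [7, 1, 2, 10, 12, 5, 6, 3, 0, 4, 8, 11, 9] = (0 7 3 10 8)(4 12 9)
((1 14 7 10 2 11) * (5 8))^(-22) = [0, 7, 1, 3, 4, 5, 6, 2, 8, 9, 11, 14, 12, 13, 10] = (1 7 2)(10 11 14)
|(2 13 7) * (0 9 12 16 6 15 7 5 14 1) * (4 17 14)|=14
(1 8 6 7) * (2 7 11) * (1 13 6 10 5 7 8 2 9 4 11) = (1 2 8 10 5 7 13 6)(4 11 9) = [0, 2, 8, 3, 11, 7, 1, 13, 10, 4, 5, 9, 12, 6]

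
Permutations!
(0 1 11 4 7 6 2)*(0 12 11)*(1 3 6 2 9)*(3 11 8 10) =(0 11 4 7 2 12 8 10 3 6 9 1) =[11, 0, 12, 6, 7, 5, 9, 2, 10, 1, 3, 4, 8]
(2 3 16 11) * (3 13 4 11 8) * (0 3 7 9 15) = (0 3 16 8 7 9 15)(2 13 4 11) = [3, 1, 13, 16, 11, 5, 6, 9, 7, 15, 10, 2, 12, 4, 14, 0, 8]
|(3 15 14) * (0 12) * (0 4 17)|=|(0 12 4 17)(3 15 14)|=12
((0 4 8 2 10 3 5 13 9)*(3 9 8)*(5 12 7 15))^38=(0 3 7 5 8 10)(2 9 4 12 15 13)=[3, 1, 9, 7, 12, 8, 6, 5, 10, 4, 0, 11, 15, 2, 14, 13]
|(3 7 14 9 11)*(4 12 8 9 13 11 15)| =|(3 7 14 13 11)(4 12 8 9 15)| =5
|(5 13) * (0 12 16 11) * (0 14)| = 10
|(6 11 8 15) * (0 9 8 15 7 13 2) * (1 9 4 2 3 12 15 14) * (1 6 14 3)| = 30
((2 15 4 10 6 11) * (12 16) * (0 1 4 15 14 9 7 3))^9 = (0 7 14 11 10 1 3 9 2 6 4)(12 16) = [7, 3, 6, 9, 0, 5, 4, 14, 8, 2, 1, 10, 16, 13, 11, 15, 12]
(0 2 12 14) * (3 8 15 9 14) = [2, 1, 12, 8, 4, 5, 6, 7, 15, 14, 10, 11, 3, 13, 0, 9] = (0 2 12 3 8 15 9 14)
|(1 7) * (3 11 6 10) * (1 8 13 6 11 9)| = |(1 7 8 13 6 10 3 9)| = 8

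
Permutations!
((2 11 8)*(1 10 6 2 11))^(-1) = (1 2 6 10)(8 11) = [0, 2, 6, 3, 4, 5, 10, 7, 11, 9, 1, 8]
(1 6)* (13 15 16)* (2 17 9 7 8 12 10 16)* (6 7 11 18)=[0, 7, 17, 3, 4, 5, 1, 8, 12, 11, 16, 18, 10, 15, 14, 2, 13, 9, 6]=(1 7 8 12 10 16 13 15 2 17 9 11 18 6)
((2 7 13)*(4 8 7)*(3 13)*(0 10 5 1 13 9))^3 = [1, 4, 7, 10, 3, 2, 6, 0, 9, 5, 13, 11, 12, 8] = (0 1 4 3 10 13 8 9 5 2 7)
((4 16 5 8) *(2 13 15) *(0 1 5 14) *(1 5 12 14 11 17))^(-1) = [14, 17, 15, 3, 8, 0, 6, 7, 5, 9, 10, 16, 1, 2, 12, 13, 4, 11] = (0 14 12 1 17 11 16 4 8 5)(2 15 13)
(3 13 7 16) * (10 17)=(3 13 7 16)(10 17)=[0, 1, 2, 13, 4, 5, 6, 16, 8, 9, 17, 11, 12, 7, 14, 15, 3, 10]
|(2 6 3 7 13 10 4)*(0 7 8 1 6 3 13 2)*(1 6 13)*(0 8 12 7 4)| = 28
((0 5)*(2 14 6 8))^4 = (14) = [0, 1, 2, 3, 4, 5, 6, 7, 8, 9, 10, 11, 12, 13, 14]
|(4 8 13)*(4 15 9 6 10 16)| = 8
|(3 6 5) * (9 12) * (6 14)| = |(3 14 6 5)(9 12)| = 4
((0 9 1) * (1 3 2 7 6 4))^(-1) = [1, 4, 3, 9, 6, 5, 7, 2, 8, 0] = (0 1 4 6 7 2 3 9)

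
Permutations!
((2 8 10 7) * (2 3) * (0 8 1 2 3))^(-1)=(0 7 10 8)(1 2)=[7, 2, 1, 3, 4, 5, 6, 10, 0, 9, 8]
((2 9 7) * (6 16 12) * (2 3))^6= [0, 1, 7, 9, 4, 5, 6, 2, 8, 3, 10, 11, 12, 13, 14, 15, 16]= (16)(2 7)(3 9)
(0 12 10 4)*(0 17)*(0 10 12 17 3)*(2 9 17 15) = [15, 1, 9, 0, 3, 5, 6, 7, 8, 17, 4, 11, 12, 13, 14, 2, 16, 10] = (0 15 2 9 17 10 4 3)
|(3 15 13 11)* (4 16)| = |(3 15 13 11)(4 16)| = 4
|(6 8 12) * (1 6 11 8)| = |(1 6)(8 12 11)| = 6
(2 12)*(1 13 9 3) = (1 13 9 3)(2 12) = [0, 13, 12, 1, 4, 5, 6, 7, 8, 3, 10, 11, 2, 9]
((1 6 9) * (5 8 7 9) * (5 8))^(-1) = (1 9 7 8 6) = [0, 9, 2, 3, 4, 5, 1, 8, 6, 7]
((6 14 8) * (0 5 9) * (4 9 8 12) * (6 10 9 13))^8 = (0 10 5 9 8)(4 14 13 12 6) = [10, 1, 2, 3, 14, 9, 4, 7, 0, 8, 5, 11, 6, 12, 13]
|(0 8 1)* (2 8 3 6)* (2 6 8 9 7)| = |(0 3 8 1)(2 9 7)| = 12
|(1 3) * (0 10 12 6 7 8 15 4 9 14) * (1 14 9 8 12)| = 15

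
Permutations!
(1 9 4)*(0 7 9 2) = (0 7 9 4 1 2) = [7, 2, 0, 3, 1, 5, 6, 9, 8, 4]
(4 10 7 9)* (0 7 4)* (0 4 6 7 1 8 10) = (0 1 8 10 6 7 9 4) = [1, 8, 2, 3, 0, 5, 7, 9, 10, 4, 6]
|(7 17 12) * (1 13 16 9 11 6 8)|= 21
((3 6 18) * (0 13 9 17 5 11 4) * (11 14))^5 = [14, 1, 2, 18, 5, 13, 3, 7, 8, 4, 10, 17, 12, 11, 9, 15, 16, 0, 6] = (0 14 9 4 5 13 11 17)(3 18 6)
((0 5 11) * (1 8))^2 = (0 11 5) = [11, 1, 2, 3, 4, 0, 6, 7, 8, 9, 10, 5]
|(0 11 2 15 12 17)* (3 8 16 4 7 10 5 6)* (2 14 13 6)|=|(0 11 14 13 6 3 8 16 4 7 10 5 2 15 12 17)|=16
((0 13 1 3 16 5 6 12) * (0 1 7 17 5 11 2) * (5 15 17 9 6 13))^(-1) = (0 2 11 16 3 1 12 6 9 7 13 5)(15 17) = [2, 12, 11, 1, 4, 0, 9, 13, 8, 7, 10, 16, 6, 5, 14, 17, 3, 15]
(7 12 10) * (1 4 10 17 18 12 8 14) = (1 4 10 7 8 14)(12 17 18) = [0, 4, 2, 3, 10, 5, 6, 8, 14, 9, 7, 11, 17, 13, 1, 15, 16, 18, 12]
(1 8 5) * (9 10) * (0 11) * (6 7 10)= (0 11)(1 8 5)(6 7 10 9)= [11, 8, 2, 3, 4, 1, 7, 10, 5, 6, 9, 0]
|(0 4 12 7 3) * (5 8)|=10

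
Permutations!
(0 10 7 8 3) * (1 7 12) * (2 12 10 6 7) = [6, 2, 12, 0, 4, 5, 7, 8, 3, 9, 10, 11, 1] = (0 6 7 8 3)(1 2 12)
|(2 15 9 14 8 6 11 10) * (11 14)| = 15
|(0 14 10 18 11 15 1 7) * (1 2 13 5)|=11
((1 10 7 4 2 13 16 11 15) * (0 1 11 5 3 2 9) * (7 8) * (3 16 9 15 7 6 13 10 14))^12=(16)(0 14 2 8 13)(1 3 10 6 9)=[14, 3, 8, 10, 4, 5, 9, 7, 13, 1, 6, 11, 12, 0, 2, 15, 16]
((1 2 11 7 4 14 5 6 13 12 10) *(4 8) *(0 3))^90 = (1 14)(2 5)(4 10)(6 11)(7 13)(8 12) = [0, 14, 5, 3, 10, 2, 11, 13, 12, 9, 4, 6, 8, 7, 1]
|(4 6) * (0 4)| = |(0 4 6)| = 3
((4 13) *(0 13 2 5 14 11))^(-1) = (0 11 14 5 2 4 13) = [11, 1, 4, 3, 13, 2, 6, 7, 8, 9, 10, 14, 12, 0, 5]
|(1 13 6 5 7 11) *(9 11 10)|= |(1 13 6 5 7 10 9 11)|= 8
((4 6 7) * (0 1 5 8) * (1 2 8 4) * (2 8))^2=[0, 4, 2, 3, 7, 6, 1, 5, 8]=(8)(1 4 7 5 6)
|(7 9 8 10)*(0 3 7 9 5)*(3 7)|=3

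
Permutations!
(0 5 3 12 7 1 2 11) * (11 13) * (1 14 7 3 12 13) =(0 5 12 3 13 11)(1 2)(7 14) =[5, 2, 1, 13, 4, 12, 6, 14, 8, 9, 10, 0, 3, 11, 7]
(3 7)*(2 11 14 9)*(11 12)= (2 12 11 14 9)(3 7)= [0, 1, 12, 7, 4, 5, 6, 3, 8, 2, 10, 14, 11, 13, 9]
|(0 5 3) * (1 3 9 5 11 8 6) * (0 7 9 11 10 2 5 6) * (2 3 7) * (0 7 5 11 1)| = 18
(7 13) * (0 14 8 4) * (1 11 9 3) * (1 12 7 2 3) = (0 14 8 4)(1 11 9)(2 3 12 7 13) = [14, 11, 3, 12, 0, 5, 6, 13, 4, 1, 10, 9, 7, 2, 8]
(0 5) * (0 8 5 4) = (0 4)(5 8) = [4, 1, 2, 3, 0, 8, 6, 7, 5]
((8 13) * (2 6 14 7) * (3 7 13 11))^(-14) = [0, 1, 14, 2, 4, 5, 13, 6, 3, 9, 10, 7, 12, 11, 8] = (2 14 8 3)(6 13 11 7)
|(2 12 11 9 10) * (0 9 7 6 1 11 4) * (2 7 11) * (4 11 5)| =11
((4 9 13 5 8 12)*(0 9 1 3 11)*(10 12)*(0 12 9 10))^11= (0 8 5 13 9 10)(1 3 11 12 4)= [8, 3, 2, 11, 1, 13, 6, 7, 5, 10, 0, 12, 4, 9]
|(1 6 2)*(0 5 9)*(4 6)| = 12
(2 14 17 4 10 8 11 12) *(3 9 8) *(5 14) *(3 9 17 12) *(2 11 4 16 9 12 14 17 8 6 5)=[0, 1, 2, 8, 10, 17, 5, 7, 4, 6, 12, 3, 11, 13, 14, 15, 9, 16]=(3 8 4 10 12 11)(5 17 16 9 6)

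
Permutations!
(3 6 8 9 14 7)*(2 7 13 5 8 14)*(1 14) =[0, 14, 7, 6, 4, 8, 1, 3, 9, 2, 10, 11, 12, 5, 13] =(1 14 13 5 8 9 2 7 3 6)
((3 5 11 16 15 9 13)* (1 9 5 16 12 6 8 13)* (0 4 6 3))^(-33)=(0 6 13 4 8)(1 9)(3 5)(11 16)(12 15)=[6, 9, 2, 5, 8, 3, 13, 7, 0, 1, 10, 16, 15, 4, 14, 12, 11]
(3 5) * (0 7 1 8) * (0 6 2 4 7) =(1 8 6 2 4 7)(3 5) =[0, 8, 4, 5, 7, 3, 2, 1, 6]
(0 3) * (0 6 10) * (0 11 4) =(0 3 6 10 11 4) =[3, 1, 2, 6, 0, 5, 10, 7, 8, 9, 11, 4]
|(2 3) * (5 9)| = |(2 3)(5 9)| = 2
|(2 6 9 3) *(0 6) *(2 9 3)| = |(0 6 3 9 2)| = 5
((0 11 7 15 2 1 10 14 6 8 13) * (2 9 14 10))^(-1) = (0 13 8 6 14 9 15 7 11)(1 2) = [13, 2, 1, 3, 4, 5, 14, 11, 6, 15, 10, 0, 12, 8, 9, 7]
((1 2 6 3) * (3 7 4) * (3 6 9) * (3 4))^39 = [0, 6, 7, 4, 1, 5, 2, 9, 8, 3] = (1 6 2 7 9 3 4)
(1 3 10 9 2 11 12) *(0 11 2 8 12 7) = (0 11 7)(1 3 10 9 8 12) = [11, 3, 2, 10, 4, 5, 6, 0, 12, 8, 9, 7, 1]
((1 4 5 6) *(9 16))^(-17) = (1 6 5 4)(9 16) = [0, 6, 2, 3, 1, 4, 5, 7, 8, 16, 10, 11, 12, 13, 14, 15, 9]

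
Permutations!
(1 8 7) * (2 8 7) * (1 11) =(1 7 11)(2 8) =[0, 7, 8, 3, 4, 5, 6, 11, 2, 9, 10, 1]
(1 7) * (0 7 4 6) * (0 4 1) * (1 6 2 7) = (0 1 6 4 2 7) = [1, 6, 7, 3, 2, 5, 4, 0]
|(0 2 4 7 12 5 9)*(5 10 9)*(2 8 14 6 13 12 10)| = |(0 8 14 6 13 12 2 4 7 10 9)| = 11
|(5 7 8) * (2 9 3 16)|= 12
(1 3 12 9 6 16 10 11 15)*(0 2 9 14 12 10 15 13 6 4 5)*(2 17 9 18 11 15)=(0 17 9 4 5)(1 3 10 15)(2 18 11 13 6 16)(12 14)=[17, 3, 18, 10, 5, 0, 16, 7, 8, 4, 15, 13, 14, 6, 12, 1, 2, 9, 11]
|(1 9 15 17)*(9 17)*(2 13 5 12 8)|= |(1 17)(2 13 5 12 8)(9 15)|= 10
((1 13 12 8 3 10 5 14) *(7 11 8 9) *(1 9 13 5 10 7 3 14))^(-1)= (1 5)(3 9 14 8 11 7)(12 13)= [0, 5, 2, 9, 4, 1, 6, 3, 11, 14, 10, 7, 13, 12, 8]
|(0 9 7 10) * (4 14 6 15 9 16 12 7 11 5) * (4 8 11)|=|(0 16 12 7 10)(4 14 6 15 9)(5 8 11)|=15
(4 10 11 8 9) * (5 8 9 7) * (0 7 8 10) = [7, 1, 2, 3, 0, 10, 6, 5, 8, 4, 11, 9] = (0 7 5 10 11 9 4)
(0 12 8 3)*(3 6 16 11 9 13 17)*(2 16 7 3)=(0 12 8 6 7 3)(2 16 11 9 13 17)=[12, 1, 16, 0, 4, 5, 7, 3, 6, 13, 10, 9, 8, 17, 14, 15, 11, 2]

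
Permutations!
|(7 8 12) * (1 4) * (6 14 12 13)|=|(1 4)(6 14 12 7 8 13)|=6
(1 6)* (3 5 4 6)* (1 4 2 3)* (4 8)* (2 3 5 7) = (2 5 3 7)(4 6 8) = [0, 1, 5, 7, 6, 3, 8, 2, 4]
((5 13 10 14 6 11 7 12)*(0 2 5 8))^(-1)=(0 8 12 7 11 6 14 10 13 5 2)=[8, 1, 0, 3, 4, 2, 14, 11, 12, 9, 13, 6, 7, 5, 10]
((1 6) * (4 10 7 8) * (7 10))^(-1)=(10)(1 6)(4 8 7)=[0, 6, 2, 3, 8, 5, 1, 4, 7, 9, 10]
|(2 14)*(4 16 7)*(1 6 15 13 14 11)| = 21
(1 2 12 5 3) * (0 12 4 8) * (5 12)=(12)(0 5 3 1 2 4 8)=[5, 2, 4, 1, 8, 3, 6, 7, 0, 9, 10, 11, 12]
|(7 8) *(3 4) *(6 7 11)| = |(3 4)(6 7 8 11)| = 4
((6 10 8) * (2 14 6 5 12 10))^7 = (2 14 6)(5 8 10 12) = [0, 1, 14, 3, 4, 8, 2, 7, 10, 9, 12, 11, 5, 13, 6]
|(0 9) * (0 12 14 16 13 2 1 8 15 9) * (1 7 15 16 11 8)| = |(2 7 15 9 12 14 11 8 16 13)| = 10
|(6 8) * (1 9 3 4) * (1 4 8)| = 5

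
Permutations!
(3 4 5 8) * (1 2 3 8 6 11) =[0, 2, 3, 4, 5, 6, 11, 7, 8, 9, 10, 1] =(1 2 3 4 5 6 11)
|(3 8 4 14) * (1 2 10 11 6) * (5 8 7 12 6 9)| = |(1 2 10 11 9 5 8 4 14 3 7 12 6)| = 13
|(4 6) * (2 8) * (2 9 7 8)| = |(4 6)(7 8 9)| = 6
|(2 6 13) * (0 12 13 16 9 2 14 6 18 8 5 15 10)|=|(0 12 13 14 6 16 9 2 18 8 5 15 10)|=13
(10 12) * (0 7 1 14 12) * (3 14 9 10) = (0 7 1 9 10)(3 14 12) = [7, 9, 2, 14, 4, 5, 6, 1, 8, 10, 0, 11, 3, 13, 12]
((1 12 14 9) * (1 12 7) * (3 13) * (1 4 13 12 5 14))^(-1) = (1 12 3 13 4 7)(5 9 14) = [0, 12, 2, 13, 7, 9, 6, 1, 8, 14, 10, 11, 3, 4, 5]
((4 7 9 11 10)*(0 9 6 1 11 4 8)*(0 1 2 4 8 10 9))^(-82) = [0, 9, 7, 3, 6, 5, 4, 2, 11, 1, 10, 8] = (1 9)(2 7)(4 6)(8 11)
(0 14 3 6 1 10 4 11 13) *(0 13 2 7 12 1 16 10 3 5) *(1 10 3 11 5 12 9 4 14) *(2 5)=(0 1 11 5)(2 7 9 4)(3 6 16)(10 14 12)=[1, 11, 7, 6, 2, 0, 16, 9, 8, 4, 14, 5, 10, 13, 12, 15, 3]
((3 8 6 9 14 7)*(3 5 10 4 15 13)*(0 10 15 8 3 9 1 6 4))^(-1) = (0 10)(1 6)(4 8)(5 7 14 9 13 15) = [10, 6, 2, 3, 8, 7, 1, 14, 4, 13, 0, 11, 12, 15, 9, 5]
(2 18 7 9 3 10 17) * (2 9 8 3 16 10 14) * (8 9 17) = (2 18 7 9 16 10 8 3 14) = [0, 1, 18, 14, 4, 5, 6, 9, 3, 16, 8, 11, 12, 13, 2, 15, 10, 17, 7]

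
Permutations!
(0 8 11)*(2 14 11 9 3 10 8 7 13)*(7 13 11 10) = (0 13 2 14 10 8 9 3 7 11) = [13, 1, 14, 7, 4, 5, 6, 11, 9, 3, 8, 0, 12, 2, 10]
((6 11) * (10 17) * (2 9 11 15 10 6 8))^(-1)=(2 8 11 9)(6 17 10 15)=[0, 1, 8, 3, 4, 5, 17, 7, 11, 2, 15, 9, 12, 13, 14, 6, 16, 10]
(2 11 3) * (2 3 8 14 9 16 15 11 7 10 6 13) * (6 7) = (2 6 13)(7 10)(8 14 9 16 15 11) = [0, 1, 6, 3, 4, 5, 13, 10, 14, 16, 7, 8, 12, 2, 9, 11, 15]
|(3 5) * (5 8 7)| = |(3 8 7 5)| = 4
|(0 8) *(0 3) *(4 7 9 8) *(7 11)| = |(0 4 11 7 9 8 3)| = 7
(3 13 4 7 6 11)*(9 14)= (3 13 4 7 6 11)(9 14)= [0, 1, 2, 13, 7, 5, 11, 6, 8, 14, 10, 3, 12, 4, 9]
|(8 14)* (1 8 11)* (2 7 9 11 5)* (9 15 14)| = |(1 8 9 11)(2 7 15 14 5)| = 20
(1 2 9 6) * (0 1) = [1, 2, 9, 3, 4, 5, 0, 7, 8, 6] = (0 1 2 9 6)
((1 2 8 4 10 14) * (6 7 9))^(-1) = [0, 14, 1, 3, 8, 5, 9, 6, 2, 7, 4, 11, 12, 13, 10] = (1 14 10 4 8 2)(6 9 7)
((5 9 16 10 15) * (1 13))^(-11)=(1 13)(5 15 10 16 9)=[0, 13, 2, 3, 4, 15, 6, 7, 8, 5, 16, 11, 12, 1, 14, 10, 9]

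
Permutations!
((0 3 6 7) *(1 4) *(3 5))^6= [5, 1, 2, 6, 4, 3, 7, 0]= (0 5 3 6 7)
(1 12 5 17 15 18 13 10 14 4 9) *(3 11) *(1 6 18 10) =(1 12 5 17 15 10 14 4 9 6 18 13)(3 11) =[0, 12, 2, 11, 9, 17, 18, 7, 8, 6, 14, 3, 5, 1, 4, 10, 16, 15, 13]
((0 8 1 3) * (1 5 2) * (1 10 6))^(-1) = [3, 6, 5, 1, 4, 8, 10, 7, 0, 9, 2] = (0 3 1 6 10 2 5 8)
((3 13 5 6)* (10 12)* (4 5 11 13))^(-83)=(3 4 5 6)(10 12)(11 13)=[0, 1, 2, 4, 5, 6, 3, 7, 8, 9, 12, 13, 10, 11]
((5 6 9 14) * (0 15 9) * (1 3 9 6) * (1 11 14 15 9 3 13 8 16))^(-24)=[0, 1, 2, 3, 4, 5, 6, 7, 8, 9, 10, 11, 12, 13, 14, 15, 16]=(16)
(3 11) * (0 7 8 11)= (0 7 8 11 3)= [7, 1, 2, 0, 4, 5, 6, 8, 11, 9, 10, 3]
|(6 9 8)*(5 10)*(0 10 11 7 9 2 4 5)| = 8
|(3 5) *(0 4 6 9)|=|(0 4 6 9)(3 5)|=4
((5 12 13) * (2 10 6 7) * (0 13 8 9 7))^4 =(0 8 10 5 7)(2 13 9 6 12) =[8, 1, 13, 3, 4, 7, 12, 0, 10, 6, 5, 11, 2, 9]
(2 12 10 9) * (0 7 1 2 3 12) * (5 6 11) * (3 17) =(0 7 1 2)(3 12 10 9 17)(5 6 11) =[7, 2, 0, 12, 4, 6, 11, 1, 8, 17, 9, 5, 10, 13, 14, 15, 16, 3]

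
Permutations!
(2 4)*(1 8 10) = (1 8 10)(2 4) = [0, 8, 4, 3, 2, 5, 6, 7, 10, 9, 1]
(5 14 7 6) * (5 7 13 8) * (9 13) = [0, 1, 2, 3, 4, 14, 7, 6, 5, 13, 10, 11, 12, 8, 9] = (5 14 9 13 8)(6 7)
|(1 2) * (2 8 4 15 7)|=6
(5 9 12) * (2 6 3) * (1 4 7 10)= (1 4 7 10)(2 6 3)(5 9 12)= [0, 4, 6, 2, 7, 9, 3, 10, 8, 12, 1, 11, 5]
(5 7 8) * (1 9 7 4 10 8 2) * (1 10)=(1 9 7 2 10 8 5 4)=[0, 9, 10, 3, 1, 4, 6, 2, 5, 7, 8]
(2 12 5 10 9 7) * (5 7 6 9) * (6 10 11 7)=(2 12 6 9 10 5 11 7)=[0, 1, 12, 3, 4, 11, 9, 2, 8, 10, 5, 7, 6]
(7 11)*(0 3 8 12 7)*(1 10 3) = (0 1 10 3 8 12 7 11) = [1, 10, 2, 8, 4, 5, 6, 11, 12, 9, 3, 0, 7]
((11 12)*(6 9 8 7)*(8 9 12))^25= (12)= [0, 1, 2, 3, 4, 5, 6, 7, 8, 9, 10, 11, 12]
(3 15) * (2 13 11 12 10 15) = (2 13 11 12 10 15 3) = [0, 1, 13, 2, 4, 5, 6, 7, 8, 9, 15, 12, 10, 11, 14, 3]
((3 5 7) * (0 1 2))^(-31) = (0 2 1)(3 7 5) = [2, 0, 1, 7, 4, 3, 6, 5]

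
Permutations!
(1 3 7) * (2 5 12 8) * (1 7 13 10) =(1 3 13 10)(2 5 12 8) =[0, 3, 5, 13, 4, 12, 6, 7, 2, 9, 1, 11, 8, 10]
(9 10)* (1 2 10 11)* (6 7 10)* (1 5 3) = [0, 2, 6, 1, 4, 3, 7, 10, 8, 11, 9, 5] = (1 2 6 7 10 9 11 5 3)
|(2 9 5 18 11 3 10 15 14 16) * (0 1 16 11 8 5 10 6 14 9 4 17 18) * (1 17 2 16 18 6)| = 30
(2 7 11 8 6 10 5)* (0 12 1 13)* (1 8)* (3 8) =(0 12 3 8 6 10 5 2 7 11 1 13) =[12, 13, 7, 8, 4, 2, 10, 11, 6, 9, 5, 1, 3, 0]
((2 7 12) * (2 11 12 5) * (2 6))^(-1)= (2 6 5 7)(11 12)= [0, 1, 6, 3, 4, 7, 5, 2, 8, 9, 10, 12, 11]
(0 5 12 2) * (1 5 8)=(0 8 1 5 12 2)=[8, 5, 0, 3, 4, 12, 6, 7, 1, 9, 10, 11, 2]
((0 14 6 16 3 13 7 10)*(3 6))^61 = (0 14 3 13 7 10)(6 16) = [14, 1, 2, 13, 4, 5, 16, 10, 8, 9, 0, 11, 12, 7, 3, 15, 6]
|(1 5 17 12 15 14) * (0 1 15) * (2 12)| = |(0 1 5 17 2 12)(14 15)| = 6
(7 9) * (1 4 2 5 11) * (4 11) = (1 11)(2 5 4)(7 9) = [0, 11, 5, 3, 2, 4, 6, 9, 8, 7, 10, 1]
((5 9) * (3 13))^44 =(13) =[0, 1, 2, 3, 4, 5, 6, 7, 8, 9, 10, 11, 12, 13]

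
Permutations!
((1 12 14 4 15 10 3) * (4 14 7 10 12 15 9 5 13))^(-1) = (1 3 10 7 12 15)(4 13 5 9) = [0, 3, 2, 10, 13, 9, 6, 12, 8, 4, 7, 11, 15, 5, 14, 1]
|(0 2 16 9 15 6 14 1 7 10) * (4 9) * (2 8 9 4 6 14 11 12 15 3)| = 14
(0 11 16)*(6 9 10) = (0 11 16)(6 9 10) = [11, 1, 2, 3, 4, 5, 9, 7, 8, 10, 6, 16, 12, 13, 14, 15, 0]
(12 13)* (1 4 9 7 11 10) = (1 4 9 7 11 10)(12 13) = [0, 4, 2, 3, 9, 5, 6, 11, 8, 7, 1, 10, 13, 12]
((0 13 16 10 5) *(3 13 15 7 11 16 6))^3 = (0 11 5 7 10 15 16) = [11, 1, 2, 3, 4, 7, 6, 10, 8, 9, 15, 5, 12, 13, 14, 16, 0]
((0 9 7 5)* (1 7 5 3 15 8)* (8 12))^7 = (0 9 5)(1 7 3 15 12 8) = [9, 7, 2, 15, 4, 0, 6, 3, 1, 5, 10, 11, 8, 13, 14, 12]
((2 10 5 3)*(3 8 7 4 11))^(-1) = (2 3 11 4 7 8 5 10) = [0, 1, 3, 11, 7, 10, 6, 8, 5, 9, 2, 4]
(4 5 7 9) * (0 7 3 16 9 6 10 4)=[7, 1, 2, 16, 5, 3, 10, 6, 8, 0, 4, 11, 12, 13, 14, 15, 9]=(0 7 6 10 4 5 3 16 9)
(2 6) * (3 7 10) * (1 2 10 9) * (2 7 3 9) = (1 7 2 6 10 9) = [0, 7, 6, 3, 4, 5, 10, 2, 8, 1, 9]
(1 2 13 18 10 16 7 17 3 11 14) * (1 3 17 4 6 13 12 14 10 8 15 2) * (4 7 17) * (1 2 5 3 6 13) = [0, 2, 12, 11, 13, 3, 1, 7, 15, 9, 16, 10, 14, 18, 6, 5, 17, 4, 8] = (1 2 12 14 6)(3 11 10 16 17 4 13 18 8 15 5)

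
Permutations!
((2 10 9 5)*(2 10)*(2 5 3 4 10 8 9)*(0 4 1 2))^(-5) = (0 4 10)(1 2 5 8 9 3) = [4, 2, 5, 1, 10, 8, 6, 7, 9, 3, 0]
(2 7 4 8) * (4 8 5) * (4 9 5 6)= (2 7 8)(4 6)(5 9)= [0, 1, 7, 3, 6, 9, 4, 8, 2, 5]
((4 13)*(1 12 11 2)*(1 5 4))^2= (1 11 5 13 12 2 4)= [0, 11, 4, 3, 1, 13, 6, 7, 8, 9, 10, 5, 2, 12]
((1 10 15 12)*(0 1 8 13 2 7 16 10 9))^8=(16)(0 9 1)=[9, 0, 2, 3, 4, 5, 6, 7, 8, 1, 10, 11, 12, 13, 14, 15, 16]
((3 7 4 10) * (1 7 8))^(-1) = (1 8 3 10 4 7) = [0, 8, 2, 10, 7, 5, 6, 1, 3, 9, 4]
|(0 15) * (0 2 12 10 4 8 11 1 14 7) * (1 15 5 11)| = |(0 5 11 15 2 12 10 4 8 1 14 7)| = 12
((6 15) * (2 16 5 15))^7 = [0, 1, 5, 3, 4, 6, 16, 7, 8, 9, 10, 11, 12, 13, 14, 2, 15] = (2 5 6 16 15)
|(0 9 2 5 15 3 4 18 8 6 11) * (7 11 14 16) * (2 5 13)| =26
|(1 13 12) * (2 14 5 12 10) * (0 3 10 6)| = 10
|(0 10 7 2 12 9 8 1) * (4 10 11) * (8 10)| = 5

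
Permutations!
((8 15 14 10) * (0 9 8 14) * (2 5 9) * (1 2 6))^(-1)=(0 15 8 9 5 2 1 6)(10 14)=[15, 6, 1, 3, 4, 2, 0, 7, 9, 5, 14, 11, 12, 13, 10, 8]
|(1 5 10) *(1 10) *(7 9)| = |(10)(1 5)(7 9)| = 2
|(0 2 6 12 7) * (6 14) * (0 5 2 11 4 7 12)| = 8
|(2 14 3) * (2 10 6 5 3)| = |(2 14)(3 10 6 5)| = 4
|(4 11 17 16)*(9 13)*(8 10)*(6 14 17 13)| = 8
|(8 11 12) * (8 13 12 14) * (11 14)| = 2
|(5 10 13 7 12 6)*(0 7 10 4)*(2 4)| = |(0 7 12 6 5 2 4)(10 13)| = 14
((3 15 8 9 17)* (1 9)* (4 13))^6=(17)=[0, 1, 2, 3, 4, 5, 6, 7, 8, 9, 10, 11, 12, 13, 14, 15, 16, 17]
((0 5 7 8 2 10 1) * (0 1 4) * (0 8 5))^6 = (2 4)(8 10) = [0, 1, 4, 3, 2, 5, 6, 7, 10, 9, 8]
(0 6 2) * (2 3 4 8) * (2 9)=(0 6 3 4 8 9 2)=[6, 1, 0, 4, 8, 5, 3, 7, 9, 2]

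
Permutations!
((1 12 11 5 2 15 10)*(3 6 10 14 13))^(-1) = (1 10 6 3 13 14 15 2 5 11 12) = [0, 10, 5, 13, 4, 11, 3, 7, 8, 9, 6, 12, 1, 14, 15, 2]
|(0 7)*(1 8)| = |(0 7)(1 8)| = 2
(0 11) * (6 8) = (0 11)(6 8) = [11, 1, 2, 3, 4, 5, 8, 7, 6, 9, 10, 0]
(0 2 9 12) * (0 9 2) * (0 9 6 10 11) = (0 9 12 6 10 11) = [9, 1, 2, 3, 4, 5, 10, 7, 8, 12, 11, 0, 6]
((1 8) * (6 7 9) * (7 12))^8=(12)=[0, 1, 2, 3, 4, 5, 6, 7, 8, 9, 10, 11, 12]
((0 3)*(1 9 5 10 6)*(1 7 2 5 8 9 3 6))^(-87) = (0 6 7 2 5 10 1 3)(8 9) = [6, 3, 5, 0, 4, 10, 7, 2, 9, 8, 1]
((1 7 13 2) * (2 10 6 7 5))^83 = (1 2 5)(6 10 13 7) = [0, 2, 5, 3, 4, 1, 10, 6, 8, 9, 13, 11, 12, 7]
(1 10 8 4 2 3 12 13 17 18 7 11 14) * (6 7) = [0, 10, 3, 12, 2, 5, 7, 11, 4, 9, 8, 14, 13, 17, 1, 15, 16, 18, 6] = (1 10 8 4 2 3 12 13 17 18 6 7 11 14)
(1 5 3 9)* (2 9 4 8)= (1 5 3 4 8 2 9)= [0, 5, 9, 4, 8, 3, 6, 7, 2, 1]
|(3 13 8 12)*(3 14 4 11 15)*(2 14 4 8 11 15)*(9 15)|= |(2 14 8 12 4 9 15 3 13 11)|= 10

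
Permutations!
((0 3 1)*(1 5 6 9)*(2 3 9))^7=(0 9 1)(2 6 5 3)=[9, 0, 6, 2, 4, 3, 5, 7, 8, 1]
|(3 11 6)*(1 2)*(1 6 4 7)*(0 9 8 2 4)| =|(0 9 8 2 6 3 11)(1 4 7)| =21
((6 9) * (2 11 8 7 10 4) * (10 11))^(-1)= [0, 1, 4, 3, 10, 5, 9, 8, 11, 6, 2, 7]= (2 4 10)(6 9)(7 8 11)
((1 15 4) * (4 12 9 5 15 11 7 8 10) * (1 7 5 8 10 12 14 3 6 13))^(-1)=[0, 13, 2, 14, 10, 11, 3, 4, 9, 12, 7, 1, 8, 6, 15, 5]=(1 13 6 3 14 15 5 11)(4 10 7)(8 9 12)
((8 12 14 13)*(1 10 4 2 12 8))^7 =(14) =[0, 1, 2, 3, 4, 5, 6, 7, 8, 9, 10, 11, 12, 13, 14]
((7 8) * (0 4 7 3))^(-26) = (0 3 8 7 4) = [3, 1, 2, 8, 0, 5, 6, 4, 7]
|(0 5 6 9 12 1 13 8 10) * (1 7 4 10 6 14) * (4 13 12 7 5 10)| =20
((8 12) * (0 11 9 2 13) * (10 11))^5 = (0 13 2 9 11 10)(8 12) = [13, 1, 9, 3, 4, 5, 6, 7, 12, 11, 0, 10, 8, 2]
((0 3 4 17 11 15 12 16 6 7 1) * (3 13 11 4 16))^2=(17)(0 11 12 16 7)(1 13 15 3 6)=[11, 13, 2, 6, 4, 5, 1, 0, 8, 9, 10, 12, 16, 15, 14, 3, 7, 17]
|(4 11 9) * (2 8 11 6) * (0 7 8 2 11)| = |(0 7 8)(4 6 11 9)| = 12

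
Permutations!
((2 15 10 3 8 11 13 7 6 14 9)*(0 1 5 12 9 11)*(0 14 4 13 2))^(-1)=[9, 0, 11, 10, 6, 1, 7, 13, 3, 12, 15, 14, 5, 4, 8, 2]=(0 9 12 5 1)(2 11 14 8 3 10 15)(4 6 7 13)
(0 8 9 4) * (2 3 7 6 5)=(0 8 9 4)(2 3 7 6 5)=[8, 1, 3, 7, 0, 2, 5, 6, 9, 4]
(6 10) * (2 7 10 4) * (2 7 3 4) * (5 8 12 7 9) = (2 3 4 9 5 8 12 7 10 6) = [0, 1, 3, 4, 9, 8, 2, 10, 12, 5, 6, 11, 7]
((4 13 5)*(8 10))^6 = (13) = [0, 1, 2, 3, 4, 5, 6, 7, 8, 9, 10, 11, 12, 13]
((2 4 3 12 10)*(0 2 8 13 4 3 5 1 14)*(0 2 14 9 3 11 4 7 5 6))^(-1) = (0 6 4 11 2 14)(1 5 7 13 8 10 12 3 9) = [6, 5, 14, 9, 11, 7, 4, 13, 10, 1, 12, 2, 3, 8, 0]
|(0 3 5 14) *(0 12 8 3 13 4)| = |(0 13 4)(3 5 14 12 8)| = 15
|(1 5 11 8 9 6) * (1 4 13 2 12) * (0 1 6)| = |(0 1 5 11 8 9)(2 12 6 4 13)| = 30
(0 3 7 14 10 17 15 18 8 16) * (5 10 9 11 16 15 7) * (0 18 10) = (0 3 5)(7 14 9 11 16 18 8 15 10 17) = [3, 1, 2, 5, 4, 0, 6, 14, 15, 11, 17, 16, 12, 13, 9, 10, 18, 7, 8]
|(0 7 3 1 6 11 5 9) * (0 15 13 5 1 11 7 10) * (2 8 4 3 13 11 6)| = 12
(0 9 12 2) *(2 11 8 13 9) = (0 2)(8 13 9 12 11) = [2, 1, 0, 3, 4, 5, 6, 7, 13, 12, 10, 8, 11, 9]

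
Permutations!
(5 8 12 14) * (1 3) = (1 3)(5 8 12 14) = [0, 3, 2, 1, 4, 8, 6, 7, 12, 9, 10, 11, 14, 13, 5]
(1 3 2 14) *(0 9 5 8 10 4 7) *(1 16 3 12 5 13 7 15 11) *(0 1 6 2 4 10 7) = [9, 12, 14, 4, 15, 8, 2, 1, 7, 13, 10, 6, 5, 0, 16, 11, 3] = (0 9 13)(1 12 5 8 7)(2 14 16 3 4 15 11 6)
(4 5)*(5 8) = (4 8 5) = [0, 1, 2, 3, 8, 4, 6, 7, 5]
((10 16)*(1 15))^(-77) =(1 15)(10 16) =[0, 15, 2, 3, 4, 5, 6, 7, 8, 9, 16, 11, 12, 13, 14, 1, 10]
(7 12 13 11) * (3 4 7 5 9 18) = [0, 1, 2, 4, 7, 9, 6, 12, 8, 18, 10, 5, 13, 11, 14, 15, 16, 17, 3] = (3 4 7 12 13 11 5 9 18)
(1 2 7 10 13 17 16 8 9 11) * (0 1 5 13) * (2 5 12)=(0 1 5 13 17 16 8 9 11 12 2 7 10)=[1, 5, 7, 3, 4, 13, 6, 10, 9, 11, 0, 12, 2, 17, 14, 15, 8, 16]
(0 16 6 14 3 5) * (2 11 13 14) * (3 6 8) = (0 16 8 3 5)(2 11 13 14 6) = [16, 1, 11, 5, 4, 0, 2, 7, 3, 9, 10, 13, 12, 14, 6, 15, 8]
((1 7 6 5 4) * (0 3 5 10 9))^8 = (0 9 10 6 7 1 4 5 3) = [9, 4, 2, 0, 5, 3, 7, 1, 8, 10, 6]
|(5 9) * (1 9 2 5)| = 2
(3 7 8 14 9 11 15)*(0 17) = (0 17)(3 7 8 14 9 11 15) = [17, 1, 2, 7, 4, 5, 6, 8, 14, 11, 10, 15, 12, 13, 9, 3, 16, 0]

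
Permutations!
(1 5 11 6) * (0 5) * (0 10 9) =(0 5 11 6 1 10 9) =[5, 10, 2, 3, 4, 11, 1, 7, 8, 0, 9, 6]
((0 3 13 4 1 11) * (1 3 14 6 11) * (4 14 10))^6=(0 6 13 4)(3 10 11 14)=[6, 1, 2, 10, 0, 5, 13, 7, 8, 9, 11, 14, 12, 4, 3]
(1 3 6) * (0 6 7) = (0 6 1 3 7) = [6, 3, 2, 7, 4, 5, 1, 0]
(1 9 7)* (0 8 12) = (0 8 12)(1 9 7) = [8, 9, 2, 3, 4, 5, 6, 1, 12, 7, 10, 11, 0]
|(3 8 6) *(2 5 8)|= |(2 5 8 6 3)|= 5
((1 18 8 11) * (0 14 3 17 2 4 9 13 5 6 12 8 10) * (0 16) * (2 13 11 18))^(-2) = (0 10 8 6 13 3)(1 9 2 11 4)(5 17 14 16 18 12) = [10, 9, 11, 0, 1, 17, 13, 7, 6, 2, 8, 4, 5, 3, 16, 15, 18, 14, 12]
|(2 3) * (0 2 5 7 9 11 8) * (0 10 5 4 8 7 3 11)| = |(0 2 11 7 9)(3 4 8 10 5)| = 5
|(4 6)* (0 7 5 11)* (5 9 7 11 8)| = |(0 11)(4 6)(5 8)(7 9)| = 2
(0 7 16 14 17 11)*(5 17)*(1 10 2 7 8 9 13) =[8, 10, 7, 3, 4, 17, 6, 16, 9, 13, 2, 0, 12, 1, 5, 15, 14, 11] =(0 8 9 13 1 10 2 7 16 14 5 17 11)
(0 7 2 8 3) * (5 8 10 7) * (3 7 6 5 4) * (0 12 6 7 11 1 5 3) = (0 4)(1 5 8 11)(2 10 7)(3 12 6) = [4, 5, 10, 12, 0, 8, 3, 2, 11, 9, 7, 1, 6]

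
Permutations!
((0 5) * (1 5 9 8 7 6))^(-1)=(0 5 1 6 7 8 9)=[5, 6, 2, 3, 4, 1, 7, 8, 9, 0]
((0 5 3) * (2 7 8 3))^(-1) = (0 3 8 7 2 5) = [3, 1, 5, 8, 4, 0, 6, 2, 7]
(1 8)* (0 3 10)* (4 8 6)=(0 3 10)(1 6 4 8)=[3, 6, 2, 10, 8, 5, 4, 7, 1, 9, 0]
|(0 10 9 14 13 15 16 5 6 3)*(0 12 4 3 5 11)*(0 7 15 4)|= 8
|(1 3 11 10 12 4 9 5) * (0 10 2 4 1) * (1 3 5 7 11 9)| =11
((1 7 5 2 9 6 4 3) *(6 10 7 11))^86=(1 11 6 4 3)(2 9 10 7 5)=[0, 11, 9, 1, 3, 2, 4, 5, 8, 10, 7, 6]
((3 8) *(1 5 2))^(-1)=(1 2 5)(3 8)=[0, 2, 5, 8, 4, 1, 6, 7, 3]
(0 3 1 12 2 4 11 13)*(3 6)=(0 6 3 1 12 2 4 11 13)=[6, 12, 4, 1, 11, 5, 3, 7, 8, 9, 10, 13, 2, 0]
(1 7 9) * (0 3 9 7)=(0 3 9 1)=[3, 0, 2, 9, 4, 5, 6, 7, 8, 1]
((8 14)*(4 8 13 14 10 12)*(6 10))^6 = (14)(4 8 6 10 12) = [0, 1, 2, 3, 8, 5, 10, 7, 6, 9, 12, 11, 4, 13, 14]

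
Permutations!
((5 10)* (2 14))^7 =(2 14)(5 10) =[0, 1, 14, 3, 4, 10, 6, 7, 8, 9, 5, 11, 12, 13, 2]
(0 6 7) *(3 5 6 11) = (0 11 3 5 6 7) = [11, 1, 2, 5, 4, 6, 7, 0, 8, 9, 10, 3]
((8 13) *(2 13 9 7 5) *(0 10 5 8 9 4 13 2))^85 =[10, 1, 2, 3, 4, 0, 6, 7, 8, 9, 5, 11, 12, 13] =(13)(0 10 5)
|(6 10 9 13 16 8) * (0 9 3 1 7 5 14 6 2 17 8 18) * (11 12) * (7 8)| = |(0 9 13 16 18)(1 8 2 17 7 5 14 6 10 3)(11 12)| = 10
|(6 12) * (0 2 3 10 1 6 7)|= 8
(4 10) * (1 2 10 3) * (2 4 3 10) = (1 4 10 3) = [0, 4, 2, 1, 10, 5, 6, 7, 8, 9, 3]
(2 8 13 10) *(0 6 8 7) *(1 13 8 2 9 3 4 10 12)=(0 6 2 7)(1 13 12)(3 4 10 9)=[6, 13, 7, 4, 10, 5, 2, 0, 8, 3, 9, 11, 1, 12]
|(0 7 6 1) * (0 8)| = 5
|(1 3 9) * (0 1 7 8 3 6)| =12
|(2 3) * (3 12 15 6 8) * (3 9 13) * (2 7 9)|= 20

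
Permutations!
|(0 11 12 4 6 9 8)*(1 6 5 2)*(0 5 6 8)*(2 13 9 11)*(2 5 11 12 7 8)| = |(0 5 13 9)(1 2)(4 6 12)(7 8 11)| = 12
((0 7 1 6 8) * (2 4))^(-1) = [8, 7, 4, 3, 2, 5, 1, 0, 6] = (0 8 6 1 7)(2 4)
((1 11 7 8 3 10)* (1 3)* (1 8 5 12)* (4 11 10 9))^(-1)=(1 12 5 7 11 4 9 3 10)=[0, 12, 2, 10, 9, 7, 6, 11, 8, 3, 1, 4, 5]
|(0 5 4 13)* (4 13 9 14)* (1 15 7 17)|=|(0 5 13)(1 15 7 17)(4 9 14)|=12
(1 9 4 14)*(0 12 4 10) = (0 12 4 14 1 9 10) = [12, 9, 2, 3, 14, 5, 6, 7, 8, 10, 0, 11, 4, 13, 1]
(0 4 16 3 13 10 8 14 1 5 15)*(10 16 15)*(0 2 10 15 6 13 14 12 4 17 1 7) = [17, 5, 10, 14, 6, 15, 13, 0, 12, 9, 8, 11, 4, 16, 7, 2, 3, 1] = (0 17 1 5 15 2 10 8 12 4 6 13 16 3 14 7)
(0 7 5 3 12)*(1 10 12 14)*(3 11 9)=[7, 10, 2, 14, 4, 11, 6, 5, 8, 3, 12, 9, 0, 13, 1]=(0 7 5 11 9 3 14 1 10 12)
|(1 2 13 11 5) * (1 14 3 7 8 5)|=|(1 2 13 11)(3 7 8 5 14)|=20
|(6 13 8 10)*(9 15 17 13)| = 7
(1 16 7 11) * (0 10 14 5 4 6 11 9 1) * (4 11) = (0 10 14 5 11)(1 16 7 9)(4 6) = [10, 16, 2, 3, 6, 11, 4, 9, 8, 1, 14, 0, 12, 13, 5, 15, 7]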